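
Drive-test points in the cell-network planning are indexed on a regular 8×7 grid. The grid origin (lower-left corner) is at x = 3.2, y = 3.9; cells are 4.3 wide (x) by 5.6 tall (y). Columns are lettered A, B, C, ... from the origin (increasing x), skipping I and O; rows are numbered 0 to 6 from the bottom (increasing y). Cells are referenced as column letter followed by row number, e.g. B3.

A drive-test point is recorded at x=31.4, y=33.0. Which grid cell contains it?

G5

Column index: ⌊(31.4 − 3.2) / 4.3⌋ = ⌊6.558⌋ = 6 → column G
Row offset from origin: ⌊(33.0 − 3.9) / 5.6⌋ = ⌊5.196⌋ = 5 → row 5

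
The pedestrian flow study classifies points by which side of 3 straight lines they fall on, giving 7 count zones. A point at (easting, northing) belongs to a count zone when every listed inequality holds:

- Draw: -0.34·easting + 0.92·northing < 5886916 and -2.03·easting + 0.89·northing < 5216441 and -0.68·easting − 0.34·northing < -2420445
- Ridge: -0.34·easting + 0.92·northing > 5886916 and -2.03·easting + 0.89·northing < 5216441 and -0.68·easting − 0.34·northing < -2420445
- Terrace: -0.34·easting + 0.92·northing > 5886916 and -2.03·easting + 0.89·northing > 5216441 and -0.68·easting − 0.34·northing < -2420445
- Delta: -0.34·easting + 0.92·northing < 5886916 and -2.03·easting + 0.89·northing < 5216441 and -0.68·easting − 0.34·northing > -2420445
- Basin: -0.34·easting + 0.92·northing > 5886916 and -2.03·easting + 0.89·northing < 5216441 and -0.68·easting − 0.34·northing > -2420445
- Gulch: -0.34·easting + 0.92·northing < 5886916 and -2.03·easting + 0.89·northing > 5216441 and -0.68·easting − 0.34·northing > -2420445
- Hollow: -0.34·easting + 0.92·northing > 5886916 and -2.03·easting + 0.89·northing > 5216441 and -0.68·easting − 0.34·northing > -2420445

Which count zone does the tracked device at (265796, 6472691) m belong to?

Gulch

-0.34·265796 + 0.92·6472691 = 5864505.080, which is < 5886916
-2.03·265796 + 0.89·6472691 = 5221129.110, which is > 5216441
-0.68·265796 − 0.34·6472691 = -2381456.220, which is > -2420445
This sign pattern matches Gulch.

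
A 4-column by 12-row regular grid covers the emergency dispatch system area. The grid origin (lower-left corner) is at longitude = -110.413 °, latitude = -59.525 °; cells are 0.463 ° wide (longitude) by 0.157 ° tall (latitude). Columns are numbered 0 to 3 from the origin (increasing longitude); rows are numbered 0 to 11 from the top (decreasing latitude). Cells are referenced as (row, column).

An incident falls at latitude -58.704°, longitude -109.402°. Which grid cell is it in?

(6, 2)

Column index: ⌊(-109.402 − -110.413) / 0.463⌋ = ⌊2.184⌋ = 2
Row offset from origin: ⌊(-58.704 − -59.525) / 0.157⌋ = ⌊5.229⌋ = 5 → row 6 (counted from top)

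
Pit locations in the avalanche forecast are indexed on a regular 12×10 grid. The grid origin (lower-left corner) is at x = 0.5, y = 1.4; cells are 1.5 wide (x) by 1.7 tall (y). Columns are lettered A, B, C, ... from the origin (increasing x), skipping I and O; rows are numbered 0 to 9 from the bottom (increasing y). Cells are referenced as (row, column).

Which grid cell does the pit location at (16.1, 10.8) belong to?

Column index: ⌊(16.1 − 0.5) / 1.5⌋ = ⌊10.400⌋ = 10 → column L
Row offset from origin: ⌊(10.8 − 1.4) / 1.7⌋ = ⌊5.529⌋ = 5 → row 5

(5, L)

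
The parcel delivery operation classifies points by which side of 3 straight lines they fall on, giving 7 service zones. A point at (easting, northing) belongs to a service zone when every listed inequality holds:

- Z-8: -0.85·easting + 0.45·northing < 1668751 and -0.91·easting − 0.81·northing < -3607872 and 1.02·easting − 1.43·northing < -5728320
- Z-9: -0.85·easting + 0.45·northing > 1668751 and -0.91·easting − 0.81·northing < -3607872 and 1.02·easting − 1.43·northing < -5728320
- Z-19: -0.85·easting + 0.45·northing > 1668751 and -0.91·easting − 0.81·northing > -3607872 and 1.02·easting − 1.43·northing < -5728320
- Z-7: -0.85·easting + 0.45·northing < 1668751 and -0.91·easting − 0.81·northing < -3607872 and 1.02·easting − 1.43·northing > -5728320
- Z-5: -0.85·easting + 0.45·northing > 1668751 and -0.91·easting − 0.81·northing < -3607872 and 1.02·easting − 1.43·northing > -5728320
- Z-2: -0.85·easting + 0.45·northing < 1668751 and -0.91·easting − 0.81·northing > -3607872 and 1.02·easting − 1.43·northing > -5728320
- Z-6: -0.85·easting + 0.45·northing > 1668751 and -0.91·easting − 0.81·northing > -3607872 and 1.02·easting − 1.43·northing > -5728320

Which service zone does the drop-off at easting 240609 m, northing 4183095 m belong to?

-0.85·240609 + 0.45·4183095 = 1677875.100, which is > 1668751
-0.91·240609 − 0.81·4183095 = -3607261.140, which is > -3607872
1.02·240609 − 1.43·4183095 = -5736404.670, which is < -5728320
This sign pattern matches Z-19.

Z-19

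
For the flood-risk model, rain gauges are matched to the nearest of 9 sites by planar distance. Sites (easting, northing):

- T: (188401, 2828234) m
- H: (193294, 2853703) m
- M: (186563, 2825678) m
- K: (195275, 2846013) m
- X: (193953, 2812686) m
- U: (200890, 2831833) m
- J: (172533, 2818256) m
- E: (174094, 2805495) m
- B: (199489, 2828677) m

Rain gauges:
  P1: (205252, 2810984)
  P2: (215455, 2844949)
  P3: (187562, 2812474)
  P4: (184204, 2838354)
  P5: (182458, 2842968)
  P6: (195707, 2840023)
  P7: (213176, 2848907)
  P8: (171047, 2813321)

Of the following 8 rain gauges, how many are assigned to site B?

0

P1 → X
P2 → U
P3 → X
P4 → T
P5 → K
P6 → K
P7 → K
P8 → J
0 of the 8 go to B.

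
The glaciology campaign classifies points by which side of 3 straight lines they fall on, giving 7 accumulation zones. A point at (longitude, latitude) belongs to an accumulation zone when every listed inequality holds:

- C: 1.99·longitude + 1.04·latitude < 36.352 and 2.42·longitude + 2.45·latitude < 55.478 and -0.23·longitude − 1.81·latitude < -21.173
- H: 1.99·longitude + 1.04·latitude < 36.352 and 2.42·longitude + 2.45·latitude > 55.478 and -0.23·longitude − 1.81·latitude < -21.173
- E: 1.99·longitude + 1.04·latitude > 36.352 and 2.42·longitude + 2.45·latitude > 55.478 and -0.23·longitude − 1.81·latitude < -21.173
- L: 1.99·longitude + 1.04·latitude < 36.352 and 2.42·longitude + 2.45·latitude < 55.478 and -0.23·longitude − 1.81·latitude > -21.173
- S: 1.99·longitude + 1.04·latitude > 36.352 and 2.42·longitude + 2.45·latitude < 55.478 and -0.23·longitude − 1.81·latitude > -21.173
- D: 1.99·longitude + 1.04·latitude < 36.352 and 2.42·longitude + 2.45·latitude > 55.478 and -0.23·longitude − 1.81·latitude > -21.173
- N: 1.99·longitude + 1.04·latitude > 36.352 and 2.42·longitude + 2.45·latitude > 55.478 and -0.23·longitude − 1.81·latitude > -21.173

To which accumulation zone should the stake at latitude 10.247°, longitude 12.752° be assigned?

H

1.99·12.752 + 1.04·10.247 = 36.033, which is < 36.352
2.42·12.752 + 2.45·10.247 = 55.965, which is > 55.478
-0.23·12.752 − 1.81·10.247 = -21.480, which is < -21.173
This sign pattern matches H.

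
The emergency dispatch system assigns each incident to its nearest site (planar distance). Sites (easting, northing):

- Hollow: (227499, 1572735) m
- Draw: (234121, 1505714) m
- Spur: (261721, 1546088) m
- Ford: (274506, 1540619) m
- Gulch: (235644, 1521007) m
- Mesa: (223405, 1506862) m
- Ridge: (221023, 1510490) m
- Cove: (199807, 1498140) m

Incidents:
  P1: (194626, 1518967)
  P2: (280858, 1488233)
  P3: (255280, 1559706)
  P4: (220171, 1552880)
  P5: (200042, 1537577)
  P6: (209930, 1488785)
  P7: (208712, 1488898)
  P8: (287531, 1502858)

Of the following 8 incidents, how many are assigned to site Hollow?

1

P1 → Cove
P2 → Draw
P3 → Spur
P4 → Hollow
P5 → Ridge
P6 → Cove
P7 → Cove
P8 → Ford
1 of the 8 goes to Hollow.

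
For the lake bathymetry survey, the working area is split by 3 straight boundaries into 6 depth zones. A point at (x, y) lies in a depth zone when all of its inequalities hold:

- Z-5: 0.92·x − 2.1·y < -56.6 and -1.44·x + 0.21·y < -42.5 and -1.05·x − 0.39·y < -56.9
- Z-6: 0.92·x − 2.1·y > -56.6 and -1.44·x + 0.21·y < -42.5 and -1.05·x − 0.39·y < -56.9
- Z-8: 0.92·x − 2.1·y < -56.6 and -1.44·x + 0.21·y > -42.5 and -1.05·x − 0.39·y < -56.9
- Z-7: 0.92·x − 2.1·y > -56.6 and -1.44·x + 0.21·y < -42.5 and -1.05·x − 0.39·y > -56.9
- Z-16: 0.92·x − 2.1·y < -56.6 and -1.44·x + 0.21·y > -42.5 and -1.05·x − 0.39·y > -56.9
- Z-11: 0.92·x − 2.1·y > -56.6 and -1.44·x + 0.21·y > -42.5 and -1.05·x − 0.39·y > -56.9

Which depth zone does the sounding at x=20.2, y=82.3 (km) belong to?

0.92·20.2 − 2.1·82.3 = -154.246, which is < -56.6
-1.44·20.2 + 0.21·82.3 = -11.805, which is > -42.5
-1.05·20.2 − 0.39·82.3 = -53.307, which is > -56.9
This sign pattern matches Z-16.

Z-16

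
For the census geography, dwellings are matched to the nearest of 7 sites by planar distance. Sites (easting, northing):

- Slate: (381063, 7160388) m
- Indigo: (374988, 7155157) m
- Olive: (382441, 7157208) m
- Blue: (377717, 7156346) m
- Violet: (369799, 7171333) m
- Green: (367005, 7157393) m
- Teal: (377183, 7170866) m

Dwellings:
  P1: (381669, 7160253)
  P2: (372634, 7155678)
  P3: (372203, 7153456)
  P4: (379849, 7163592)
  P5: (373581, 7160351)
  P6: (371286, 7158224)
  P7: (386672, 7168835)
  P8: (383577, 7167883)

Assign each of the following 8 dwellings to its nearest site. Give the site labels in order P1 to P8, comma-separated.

Slate, Indigo, Indigo, Slate, Indigo, Green, Teal, Teal

P1 → Slate (d²=385461.00)
P2 → Indigo (d²=5812757.00)
P3 → Indigo (d²=10649626.00)
P4 → Slate (d²=11739412.00)
P5 → Indigo (d²=28957285.00)
P6 → Green (d²=19017522.00)
P7 → Teal (d²=94166082.00)
P8 → Teal (d²=49781525.00)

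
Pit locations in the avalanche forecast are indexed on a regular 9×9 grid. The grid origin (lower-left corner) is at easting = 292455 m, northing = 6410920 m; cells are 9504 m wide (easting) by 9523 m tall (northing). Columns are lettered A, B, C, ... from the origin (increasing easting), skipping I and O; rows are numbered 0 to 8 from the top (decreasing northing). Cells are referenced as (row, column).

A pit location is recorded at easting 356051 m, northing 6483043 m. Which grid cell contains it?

Column index: ⌊(356051 − 292455) / 9504⌋ = ⌊6.691⌋ = 6 → column G
Row offset from origin: ⌊(6483043 − 6410920) / 9523⌋ = ⌊7.574⌋ = 7 → row 1 (counted from top)

(1, G)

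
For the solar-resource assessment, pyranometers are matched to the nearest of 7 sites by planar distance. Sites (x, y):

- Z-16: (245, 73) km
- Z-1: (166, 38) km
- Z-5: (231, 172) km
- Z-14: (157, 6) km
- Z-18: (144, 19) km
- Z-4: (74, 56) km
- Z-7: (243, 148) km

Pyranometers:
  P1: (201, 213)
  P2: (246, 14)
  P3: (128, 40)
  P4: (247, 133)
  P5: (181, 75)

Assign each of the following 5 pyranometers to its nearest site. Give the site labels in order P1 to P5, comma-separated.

P1 → Z-5 (d²=2581.00)
P2 → Z-16 (d²=3482.00)
P3 → Z-18 (d²=697.00)
P4 → Z-7 (d²=241.00)
P5 → Z-1 (d²=1594.00)

Z-5, Z-16, Z-18, Z-7, Z-1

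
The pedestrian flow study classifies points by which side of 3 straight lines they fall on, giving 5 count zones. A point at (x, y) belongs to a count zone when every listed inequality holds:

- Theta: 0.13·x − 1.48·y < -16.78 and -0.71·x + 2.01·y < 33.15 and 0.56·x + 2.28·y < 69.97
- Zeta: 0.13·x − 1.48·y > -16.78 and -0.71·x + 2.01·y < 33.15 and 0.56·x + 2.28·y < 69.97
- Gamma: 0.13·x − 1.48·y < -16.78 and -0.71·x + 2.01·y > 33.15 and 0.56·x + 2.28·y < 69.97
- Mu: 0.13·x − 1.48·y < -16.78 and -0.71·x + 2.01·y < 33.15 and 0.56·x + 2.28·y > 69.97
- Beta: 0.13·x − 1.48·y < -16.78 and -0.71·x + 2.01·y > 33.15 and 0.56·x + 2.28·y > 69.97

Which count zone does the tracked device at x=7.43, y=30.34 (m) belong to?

0.13·7.43 − 1.48·30.34 = -43.937, which is < -16.78
-0.71·7.43 + 2.01·30.34 = 55.708, which is > 33.15
0.56·7.43 + 2.28·30.34 = 73.336, which is > 69.97
This sign pattern matches Beta.

Beta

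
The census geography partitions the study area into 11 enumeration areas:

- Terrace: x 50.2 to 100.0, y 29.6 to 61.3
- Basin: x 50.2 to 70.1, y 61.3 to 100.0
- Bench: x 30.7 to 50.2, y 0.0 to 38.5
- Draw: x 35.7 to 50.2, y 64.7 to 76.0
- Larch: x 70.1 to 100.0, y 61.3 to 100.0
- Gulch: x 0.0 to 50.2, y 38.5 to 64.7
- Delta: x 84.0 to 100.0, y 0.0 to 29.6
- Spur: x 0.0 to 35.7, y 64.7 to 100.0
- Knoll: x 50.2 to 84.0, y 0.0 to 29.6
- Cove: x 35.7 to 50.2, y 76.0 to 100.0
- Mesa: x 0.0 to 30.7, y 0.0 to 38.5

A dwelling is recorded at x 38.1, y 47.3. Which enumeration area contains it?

The point has x = 38.1 and y = 47.3.
Only Gulch satisfies 0.0 ≤ x ≤ 50.2 and 38.5 ≤ y ≤ 64.7.

Gulch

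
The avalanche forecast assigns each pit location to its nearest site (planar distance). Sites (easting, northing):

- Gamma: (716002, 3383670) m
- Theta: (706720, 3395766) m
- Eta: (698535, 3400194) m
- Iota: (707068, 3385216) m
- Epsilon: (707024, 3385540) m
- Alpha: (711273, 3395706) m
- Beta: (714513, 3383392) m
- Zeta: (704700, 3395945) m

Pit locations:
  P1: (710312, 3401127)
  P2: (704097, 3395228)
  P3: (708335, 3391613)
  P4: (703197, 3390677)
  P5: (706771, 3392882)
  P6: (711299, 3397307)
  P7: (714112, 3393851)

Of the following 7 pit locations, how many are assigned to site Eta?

0

P1 → Alpha
P2 → Zeta
P3 → Theta
P4 → Zeta
P5 → Theta
P6 → Alpha
P7 → Alpha
0 of the 7 go to Eta.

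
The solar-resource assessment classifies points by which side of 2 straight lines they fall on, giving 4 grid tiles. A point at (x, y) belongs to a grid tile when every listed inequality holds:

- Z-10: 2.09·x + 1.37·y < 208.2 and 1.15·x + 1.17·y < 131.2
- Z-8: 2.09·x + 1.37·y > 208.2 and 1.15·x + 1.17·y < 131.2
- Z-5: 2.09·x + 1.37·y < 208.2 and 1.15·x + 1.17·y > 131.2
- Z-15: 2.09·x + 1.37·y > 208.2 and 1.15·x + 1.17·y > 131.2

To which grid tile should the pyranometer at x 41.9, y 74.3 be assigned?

Z-5

2.09·41.9 + 1.37·74.3 = 189.362, which is < 208.2
1.15·41.9 + 1.17·74.3 = 135.116, which is > 131.2
This sign pattern matches Z-5.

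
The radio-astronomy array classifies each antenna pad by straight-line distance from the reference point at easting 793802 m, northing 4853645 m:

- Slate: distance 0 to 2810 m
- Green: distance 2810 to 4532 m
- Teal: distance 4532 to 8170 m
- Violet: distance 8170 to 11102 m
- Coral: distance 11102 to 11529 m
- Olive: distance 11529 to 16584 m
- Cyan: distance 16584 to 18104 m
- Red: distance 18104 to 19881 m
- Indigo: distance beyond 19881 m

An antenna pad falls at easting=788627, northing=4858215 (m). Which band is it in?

Distance = √((788627−793802)² + (4858215−4853645)²) = √(26780625.000 + 20884900.000) = 6904.022 m.
4532 ≤ 6904.022 < 8170 → Teal.

Teal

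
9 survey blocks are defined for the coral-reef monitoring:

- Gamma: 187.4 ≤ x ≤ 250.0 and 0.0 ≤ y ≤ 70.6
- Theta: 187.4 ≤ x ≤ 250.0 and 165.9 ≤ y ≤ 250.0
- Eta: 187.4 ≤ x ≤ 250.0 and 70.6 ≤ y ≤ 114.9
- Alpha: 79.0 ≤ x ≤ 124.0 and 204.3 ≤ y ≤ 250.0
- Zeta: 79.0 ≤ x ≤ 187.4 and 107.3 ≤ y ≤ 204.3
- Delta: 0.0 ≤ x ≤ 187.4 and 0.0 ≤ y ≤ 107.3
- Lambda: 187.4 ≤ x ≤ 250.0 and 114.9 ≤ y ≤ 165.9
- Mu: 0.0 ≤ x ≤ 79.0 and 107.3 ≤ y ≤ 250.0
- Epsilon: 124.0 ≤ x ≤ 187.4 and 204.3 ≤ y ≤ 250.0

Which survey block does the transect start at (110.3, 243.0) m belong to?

Alpha

The point has x = 110.3 and y = 243.0.
Only Alpha satisfies 79.0 ≤ x ≤ 124.0 and 204.3 ≤ y ≤ 250.0.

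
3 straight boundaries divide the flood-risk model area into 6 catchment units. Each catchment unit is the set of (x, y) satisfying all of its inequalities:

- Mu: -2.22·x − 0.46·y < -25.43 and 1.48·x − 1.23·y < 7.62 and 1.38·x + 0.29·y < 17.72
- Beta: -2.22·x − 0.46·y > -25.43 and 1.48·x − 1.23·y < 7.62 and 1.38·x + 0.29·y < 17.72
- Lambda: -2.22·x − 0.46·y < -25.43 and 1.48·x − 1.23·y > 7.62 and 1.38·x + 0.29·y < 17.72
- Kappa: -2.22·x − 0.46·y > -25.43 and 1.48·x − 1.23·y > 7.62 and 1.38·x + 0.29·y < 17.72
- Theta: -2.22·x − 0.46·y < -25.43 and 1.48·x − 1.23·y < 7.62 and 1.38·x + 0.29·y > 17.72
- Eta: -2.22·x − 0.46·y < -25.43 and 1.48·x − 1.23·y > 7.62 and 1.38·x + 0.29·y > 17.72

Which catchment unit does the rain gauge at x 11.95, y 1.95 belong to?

-2.22·11.95 − 0.46·1.95 = -27.426, which is < -25.43
1.48·11.95 − 1.23·1.95 = 15.287, which is > 7.62
1.38·11.95 + 0.29·1.95 = 17.056, which is < 17.72
This sign pattern matches Lambda.

Lambda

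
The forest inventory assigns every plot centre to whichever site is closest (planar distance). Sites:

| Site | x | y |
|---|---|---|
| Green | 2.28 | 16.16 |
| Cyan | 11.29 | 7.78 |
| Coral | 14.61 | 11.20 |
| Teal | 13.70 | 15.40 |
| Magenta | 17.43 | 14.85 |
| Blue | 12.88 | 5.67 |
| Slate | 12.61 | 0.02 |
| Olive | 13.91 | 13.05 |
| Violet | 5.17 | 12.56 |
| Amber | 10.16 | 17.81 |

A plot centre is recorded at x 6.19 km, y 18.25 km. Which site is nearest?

Amber

Squared distances to each site:
Green: 19.656; Cyan: 135.631; Coral: 120.599; Teal: 64.523; Magenta: 137.898; Blue: 203.013; Slate: 373.549; Olive: 86.638; Violet: 33.416; Amber: 15.954.
Minimum at Amber.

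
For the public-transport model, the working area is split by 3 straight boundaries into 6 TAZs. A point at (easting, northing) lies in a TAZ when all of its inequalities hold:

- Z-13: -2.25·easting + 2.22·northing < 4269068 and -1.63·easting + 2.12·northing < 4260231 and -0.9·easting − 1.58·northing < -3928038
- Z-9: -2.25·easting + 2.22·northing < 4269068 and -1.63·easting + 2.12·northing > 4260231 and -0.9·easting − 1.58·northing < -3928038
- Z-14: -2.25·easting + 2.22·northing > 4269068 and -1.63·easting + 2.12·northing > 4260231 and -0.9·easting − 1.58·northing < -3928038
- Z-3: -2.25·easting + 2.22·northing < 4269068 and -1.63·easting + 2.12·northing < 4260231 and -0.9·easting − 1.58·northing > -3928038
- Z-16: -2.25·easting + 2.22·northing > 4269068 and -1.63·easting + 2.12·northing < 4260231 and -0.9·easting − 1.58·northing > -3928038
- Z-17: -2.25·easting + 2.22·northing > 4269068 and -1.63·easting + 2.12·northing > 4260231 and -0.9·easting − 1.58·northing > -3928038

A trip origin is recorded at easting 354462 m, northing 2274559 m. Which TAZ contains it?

Z-3

-2.25·354462 + 2.22·2274559 = 4251981.480, which is < 4269068
-1.63·354462 + 2.12·2274559 = 4244292.020, which is < 4260231
-0.9·354462 − 1.58·2274559 = -3912819.020, which is > -3928038
This sign pattern matches Z-3.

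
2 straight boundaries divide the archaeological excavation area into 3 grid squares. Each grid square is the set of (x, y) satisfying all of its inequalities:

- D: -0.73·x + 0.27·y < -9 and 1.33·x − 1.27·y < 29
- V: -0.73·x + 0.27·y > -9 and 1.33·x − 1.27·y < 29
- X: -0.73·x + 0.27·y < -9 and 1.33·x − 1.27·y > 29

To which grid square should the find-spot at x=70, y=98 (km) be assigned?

D

-0.73·70 + 0.27·98 = -24.640, which is < -9
1.33·70 − 1.27·98 = -31.360, which is < 29
This sign pattern matches D.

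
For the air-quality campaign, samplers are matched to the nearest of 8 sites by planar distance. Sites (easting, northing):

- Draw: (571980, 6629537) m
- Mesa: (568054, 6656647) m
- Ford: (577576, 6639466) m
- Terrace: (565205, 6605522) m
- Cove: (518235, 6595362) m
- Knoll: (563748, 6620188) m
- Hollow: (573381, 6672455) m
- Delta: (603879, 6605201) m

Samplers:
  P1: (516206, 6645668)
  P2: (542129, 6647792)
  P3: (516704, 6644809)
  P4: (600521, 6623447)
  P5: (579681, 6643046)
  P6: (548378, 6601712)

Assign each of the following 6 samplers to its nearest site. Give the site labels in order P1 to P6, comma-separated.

Cove, Mesa, Cove, Delta, Ford, Terrace

P1 → Cove (d²=2534810477.00)
P2 → Mesa (d²=750516650.00)
P3 → Cove (d²=2447349770.00)
P4 → Delta (d²=344192680.00)
P5 → Ford (d²=17247425.00)
P6 → Terrace (d²=297664029.00)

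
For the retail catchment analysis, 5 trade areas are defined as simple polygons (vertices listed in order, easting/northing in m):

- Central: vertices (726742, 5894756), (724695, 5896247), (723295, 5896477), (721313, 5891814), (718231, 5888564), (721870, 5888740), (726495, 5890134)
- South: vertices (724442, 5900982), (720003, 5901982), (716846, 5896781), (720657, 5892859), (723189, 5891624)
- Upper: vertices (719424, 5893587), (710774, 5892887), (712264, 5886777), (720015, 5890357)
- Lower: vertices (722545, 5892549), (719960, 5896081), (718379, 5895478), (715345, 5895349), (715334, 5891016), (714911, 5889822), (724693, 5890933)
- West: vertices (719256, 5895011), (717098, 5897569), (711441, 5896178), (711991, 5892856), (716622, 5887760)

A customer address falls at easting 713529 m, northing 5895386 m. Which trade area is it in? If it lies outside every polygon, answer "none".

Cast a ray rightward from (713529, 5895386). For each polygon, the edges (by vertex number in listed order) whose endpoints lie on opposite sides of northing = 5895386, where each meets that height, and whether that is right or left of the point:
Central: 1–2 at easting≈725877.1 (right), 3–4 at easting≈722831.3 (right) → 2 crossings.
South: 3–4 at easting≈718201.5 (right), 5–1 at easting≈723692.7 (right) → 2 crossings.
Upper: no edge straddles that height → 0 crossings.
Lower: 1–2 at easting≈720468.7 (right), 3–4 at easting≈716215.2 (right) → 2 crossings.
West: 1–2 at easting≈718939.6 (right), 3–4 at easting≈711572.1 (left) → 1 crossing.
Only West has an odd count, so the point is inside West.

West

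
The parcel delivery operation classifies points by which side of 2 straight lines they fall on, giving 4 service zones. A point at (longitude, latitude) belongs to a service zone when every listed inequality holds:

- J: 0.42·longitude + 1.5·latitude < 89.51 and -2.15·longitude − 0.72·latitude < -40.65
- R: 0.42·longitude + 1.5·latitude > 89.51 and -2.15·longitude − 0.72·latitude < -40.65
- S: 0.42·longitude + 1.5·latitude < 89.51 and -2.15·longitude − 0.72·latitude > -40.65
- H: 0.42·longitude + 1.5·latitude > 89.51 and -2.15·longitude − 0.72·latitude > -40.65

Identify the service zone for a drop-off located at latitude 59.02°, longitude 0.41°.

0.42·0.41 + 1.5·59.02 = 88.702, which is < 89.51
-2.15·0.41 − 0.72·59.02 = -43.376, which is < -40.65
This sign pattern matches J.

J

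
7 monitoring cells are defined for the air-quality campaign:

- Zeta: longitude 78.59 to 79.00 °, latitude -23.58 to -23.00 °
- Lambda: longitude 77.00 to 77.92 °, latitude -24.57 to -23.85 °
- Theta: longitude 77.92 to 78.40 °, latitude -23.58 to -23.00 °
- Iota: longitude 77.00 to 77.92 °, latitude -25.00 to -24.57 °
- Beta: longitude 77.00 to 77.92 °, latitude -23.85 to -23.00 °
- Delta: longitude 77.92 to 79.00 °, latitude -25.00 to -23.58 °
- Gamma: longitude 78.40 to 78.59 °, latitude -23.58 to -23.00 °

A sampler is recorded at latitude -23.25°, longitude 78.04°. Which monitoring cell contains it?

The point has longitude = 78.04 and latitude = -23.25.
Only Theta satisfies 77.92 ≤ longitude ≤ 78.40 and -23.58 ≤ latitude ≤ -23.00.

Theta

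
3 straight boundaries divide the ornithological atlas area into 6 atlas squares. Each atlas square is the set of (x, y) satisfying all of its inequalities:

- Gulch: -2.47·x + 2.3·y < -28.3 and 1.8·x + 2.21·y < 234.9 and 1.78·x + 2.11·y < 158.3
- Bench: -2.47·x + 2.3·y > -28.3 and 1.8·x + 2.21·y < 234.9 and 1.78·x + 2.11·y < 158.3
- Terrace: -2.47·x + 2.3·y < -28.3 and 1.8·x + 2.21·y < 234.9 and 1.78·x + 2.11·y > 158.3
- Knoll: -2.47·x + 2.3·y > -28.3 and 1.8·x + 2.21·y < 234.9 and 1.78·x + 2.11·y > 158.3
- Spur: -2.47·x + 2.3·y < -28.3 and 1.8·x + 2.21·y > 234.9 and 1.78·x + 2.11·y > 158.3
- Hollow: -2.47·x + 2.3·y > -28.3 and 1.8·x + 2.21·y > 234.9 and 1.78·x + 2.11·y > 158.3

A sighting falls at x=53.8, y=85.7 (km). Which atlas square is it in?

Hollow

-2.47·53.8 + 2.3·85.7 = 64.224, which is > -28.3
1.8·53.8 + 2.21·85.7 = 286.237, which is > 234.9
1.78·53.8 + 2.11·85.7 = 276.591, which is > 158.3
This sign pattern matches Hollow.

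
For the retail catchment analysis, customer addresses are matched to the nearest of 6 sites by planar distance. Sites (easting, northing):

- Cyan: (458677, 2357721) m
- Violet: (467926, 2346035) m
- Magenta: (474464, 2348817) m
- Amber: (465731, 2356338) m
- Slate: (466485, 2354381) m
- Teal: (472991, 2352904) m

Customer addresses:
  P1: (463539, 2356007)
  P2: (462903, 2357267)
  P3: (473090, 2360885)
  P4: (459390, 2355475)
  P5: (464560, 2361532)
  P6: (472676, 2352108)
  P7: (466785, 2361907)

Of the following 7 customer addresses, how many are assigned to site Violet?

0

P1 → Amber
P2 → Amber
P3 → Teal
P4 → Cyan
P5 → Amber
P6 → Teal
P7 → Amber
0 of the 7 go to Violet.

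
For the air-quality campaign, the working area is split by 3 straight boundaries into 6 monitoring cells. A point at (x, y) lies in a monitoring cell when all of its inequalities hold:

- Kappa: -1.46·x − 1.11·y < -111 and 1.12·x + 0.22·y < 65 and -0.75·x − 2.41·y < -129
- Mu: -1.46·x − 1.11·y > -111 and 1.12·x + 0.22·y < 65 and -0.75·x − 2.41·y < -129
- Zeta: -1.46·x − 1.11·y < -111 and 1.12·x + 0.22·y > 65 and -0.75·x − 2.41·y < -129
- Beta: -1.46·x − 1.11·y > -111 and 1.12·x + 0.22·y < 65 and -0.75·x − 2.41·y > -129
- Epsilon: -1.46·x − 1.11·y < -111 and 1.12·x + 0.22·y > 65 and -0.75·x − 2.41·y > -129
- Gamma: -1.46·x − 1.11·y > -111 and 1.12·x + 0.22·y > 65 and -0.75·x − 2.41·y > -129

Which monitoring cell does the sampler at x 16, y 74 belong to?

Mu

-1.46·16 − 1.11·74 = -105.500, which is > -111
1.12·16 + 0.22·74 = 34.200, which is < 65
-0.75·16 − 2.41·74 = -190.340, which is < -129
This sign pattern matches Mu.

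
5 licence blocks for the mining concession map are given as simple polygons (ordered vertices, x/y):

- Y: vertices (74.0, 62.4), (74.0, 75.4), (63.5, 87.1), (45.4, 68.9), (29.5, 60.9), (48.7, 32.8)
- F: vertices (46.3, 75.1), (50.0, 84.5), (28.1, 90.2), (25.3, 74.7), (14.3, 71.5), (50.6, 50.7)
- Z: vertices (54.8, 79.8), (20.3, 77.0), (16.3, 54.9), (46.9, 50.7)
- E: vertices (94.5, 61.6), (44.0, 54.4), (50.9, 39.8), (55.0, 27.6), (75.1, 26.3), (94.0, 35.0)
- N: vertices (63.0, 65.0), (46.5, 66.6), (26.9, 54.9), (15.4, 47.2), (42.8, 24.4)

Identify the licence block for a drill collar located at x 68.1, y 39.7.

Cast a ray rightward from (68.1, 39.7). For each polygon, the edges (by vertex number in listed order) whose endpoints lie on opposite sides of y = 39.7, where each meets that height, and whether that is right or left of the point:
Y: 5–6 at x≈43.99 (left), 6–1 at x≈54.60 (left) → 0 crossings.
F: no edge straddles that height → 0 crossings.
Z: no edge straddles that height → 0 crossings.
E: 3–4 at x≈50.93 (left), 6–1 at x≈94.09 (right) → 1 crossing.
N: 4–5 at x≈24.41 (left), 5–1 at x≈50.41 (left) → 0 crossings.
Only E has an odd count, so the point is inside E.

E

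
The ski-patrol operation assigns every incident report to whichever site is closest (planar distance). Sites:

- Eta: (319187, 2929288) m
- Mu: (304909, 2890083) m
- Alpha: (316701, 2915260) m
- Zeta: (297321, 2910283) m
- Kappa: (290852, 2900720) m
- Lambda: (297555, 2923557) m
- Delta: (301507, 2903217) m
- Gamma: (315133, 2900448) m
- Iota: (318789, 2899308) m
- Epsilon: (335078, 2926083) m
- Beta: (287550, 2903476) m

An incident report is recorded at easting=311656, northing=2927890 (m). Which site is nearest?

Squared distances to each site:
Eta: 58670365.000; Mu: 1474891258.000; Alpha: 184968925.000; Zeta: 515498674.000; Kappa: 1171015316.000; Lambda: 217613090.000; Delta: 711759130.000; Gamma: 765152893.000; Iota: 867810413.000; Epsilon: 551855333.000; Beta: 1177142632.000.
Minimum at Eta.

Eta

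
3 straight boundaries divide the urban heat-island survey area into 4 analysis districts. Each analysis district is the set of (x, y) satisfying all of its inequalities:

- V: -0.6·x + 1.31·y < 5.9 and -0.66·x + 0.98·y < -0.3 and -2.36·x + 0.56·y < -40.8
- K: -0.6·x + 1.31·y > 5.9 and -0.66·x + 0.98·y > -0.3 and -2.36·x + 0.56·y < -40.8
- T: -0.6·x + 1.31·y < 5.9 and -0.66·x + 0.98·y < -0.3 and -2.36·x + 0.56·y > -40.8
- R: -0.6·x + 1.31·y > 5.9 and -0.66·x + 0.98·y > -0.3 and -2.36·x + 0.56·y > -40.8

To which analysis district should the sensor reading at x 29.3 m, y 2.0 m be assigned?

-0.6·29.3 + 1.31·2.0 = -14.960, which is < 5.9
-0.66·29.3 + 0.98·2.0 = -17.378, which is < -0.3
-2.36·29.3 + 0.56·2.0 = -68.028, which is < -40.8
This sign pattern matches V.

V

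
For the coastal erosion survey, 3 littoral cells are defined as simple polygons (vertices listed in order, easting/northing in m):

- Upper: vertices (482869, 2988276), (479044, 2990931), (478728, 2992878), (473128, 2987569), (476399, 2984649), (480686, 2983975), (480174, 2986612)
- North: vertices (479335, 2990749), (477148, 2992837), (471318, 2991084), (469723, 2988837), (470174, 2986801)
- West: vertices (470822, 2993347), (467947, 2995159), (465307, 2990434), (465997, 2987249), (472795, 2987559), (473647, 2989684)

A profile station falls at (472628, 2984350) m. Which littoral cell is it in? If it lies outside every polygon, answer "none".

none

Cast a ray rightward from (472628, 2984350). For each polygon, the edges (by vertex number in listed order) whose endpoints lie on opposite sides of northing = 2984350, where each meets that height, and whether that is right or left of the point:
Upper: 5–6 at easting≈478300.8 (right), 6–7 at easting≈480613.2 (right) → 2 crossings.
North: no edge straddles that height → 0 crossings.
West: no edge straddles that height → 0 crossings.
All counts are even, so the point lies outside every listed polygon.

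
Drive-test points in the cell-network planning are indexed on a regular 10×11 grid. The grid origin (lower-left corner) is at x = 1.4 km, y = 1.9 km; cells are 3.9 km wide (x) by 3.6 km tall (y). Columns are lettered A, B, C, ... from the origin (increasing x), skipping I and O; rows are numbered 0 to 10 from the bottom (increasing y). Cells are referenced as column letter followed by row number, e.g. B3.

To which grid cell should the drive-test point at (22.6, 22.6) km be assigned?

Column index: ⌊(22.6 − 1.4) / 3.9⌋ = ⌊5.436⌋ = 5 → column F
Row offset from origin: ⌊(22.6 − 1.9) / 3.6⌋ = ⌊5.750⌋ = 5 → row 5

F5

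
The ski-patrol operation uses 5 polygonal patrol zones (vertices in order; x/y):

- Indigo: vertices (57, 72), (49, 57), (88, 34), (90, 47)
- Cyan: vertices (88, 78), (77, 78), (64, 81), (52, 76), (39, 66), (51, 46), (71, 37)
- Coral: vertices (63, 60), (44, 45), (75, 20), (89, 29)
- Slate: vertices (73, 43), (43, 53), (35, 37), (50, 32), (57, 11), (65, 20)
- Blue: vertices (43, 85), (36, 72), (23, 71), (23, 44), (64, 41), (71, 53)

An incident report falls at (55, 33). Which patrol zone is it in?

Cast a ray rightward from (55, 33). For each polygon, the edges (by vertex number in listed order) whose endpoints lie on opposite sides of y = 33, where each meets that height, and whether that is right or left of the point:
Indigo: no edge straddles that height → 0 crossings.
Cyan: no edge straddles that height → 0 crossings.
Coral: 2–3 at x≈58.9 (right), 4–1 at x≈85.6 (right) → 2 crossings.
Slate: 3–4 at x≈47.0 (left), 6–1 at x≈69.5 (right) → 1 crossing.
Blue: no edge straddles that height → 0 crossings.
Only Slate has an odd count, so the point is inside Slate.

Slate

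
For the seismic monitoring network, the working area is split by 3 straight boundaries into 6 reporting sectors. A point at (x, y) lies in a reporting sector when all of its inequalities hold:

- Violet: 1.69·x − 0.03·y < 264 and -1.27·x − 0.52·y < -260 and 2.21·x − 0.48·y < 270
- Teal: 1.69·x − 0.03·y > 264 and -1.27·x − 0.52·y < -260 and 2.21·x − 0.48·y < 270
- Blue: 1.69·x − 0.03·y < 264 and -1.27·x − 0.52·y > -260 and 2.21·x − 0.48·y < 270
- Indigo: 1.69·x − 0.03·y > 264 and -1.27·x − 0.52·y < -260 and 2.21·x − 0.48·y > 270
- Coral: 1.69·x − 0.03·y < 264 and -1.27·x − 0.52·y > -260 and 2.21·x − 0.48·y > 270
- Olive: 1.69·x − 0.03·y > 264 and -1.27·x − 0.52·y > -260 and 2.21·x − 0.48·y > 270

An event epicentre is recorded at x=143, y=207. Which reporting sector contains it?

Violet

1.69·143 − 0.03·207 = 235.460, which is < 264
-1.27·143 − 0.52·207 = -289.250, which is < -260
2.21·143 − 0.48·207 = 216.670, which is < 270
This sign pattern matches Violet.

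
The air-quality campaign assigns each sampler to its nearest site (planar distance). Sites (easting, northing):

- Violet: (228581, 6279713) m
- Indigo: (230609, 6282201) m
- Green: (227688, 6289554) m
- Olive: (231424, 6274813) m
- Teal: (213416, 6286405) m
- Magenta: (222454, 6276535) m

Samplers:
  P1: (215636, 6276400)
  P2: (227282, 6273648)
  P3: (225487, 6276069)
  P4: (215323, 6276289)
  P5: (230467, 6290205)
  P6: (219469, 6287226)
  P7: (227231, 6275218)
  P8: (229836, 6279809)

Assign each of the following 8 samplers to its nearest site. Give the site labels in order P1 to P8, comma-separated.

P1 → Magenta (d²=46503349.00)
P2 → Olive (d²=18513389.00)
P3 → Magenta (d²=9416245.00)
P4 → Magenta (d²=50911677.00)
P5 → Green (d²=8146642.00)
P6 → Teal (d²=37312850.00)
P7 → Olive (d²=17745274.00)
P8 → Violet (d²=1584241.00)

Magenta, Olive, Magenta, Magenta, Green, Teal, Olive, Violet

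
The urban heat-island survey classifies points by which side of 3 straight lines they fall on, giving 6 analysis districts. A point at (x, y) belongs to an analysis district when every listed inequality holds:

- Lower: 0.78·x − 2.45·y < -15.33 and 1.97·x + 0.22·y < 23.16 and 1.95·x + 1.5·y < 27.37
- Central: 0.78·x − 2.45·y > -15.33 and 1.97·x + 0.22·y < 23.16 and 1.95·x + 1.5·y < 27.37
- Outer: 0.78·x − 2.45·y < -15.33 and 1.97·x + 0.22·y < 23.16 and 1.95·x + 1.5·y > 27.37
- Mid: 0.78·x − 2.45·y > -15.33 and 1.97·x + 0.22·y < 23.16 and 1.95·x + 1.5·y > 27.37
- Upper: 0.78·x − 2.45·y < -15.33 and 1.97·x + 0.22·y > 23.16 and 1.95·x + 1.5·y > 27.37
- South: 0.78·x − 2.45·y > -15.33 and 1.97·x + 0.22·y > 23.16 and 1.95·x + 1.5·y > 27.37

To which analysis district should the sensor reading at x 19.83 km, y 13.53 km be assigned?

0.78·19.83 − 2.45·13.53 = -17.681, which is < -15.33
1.97·19.83 + 0.22·13.53 = 42.042, which is > 23.16
1.95·19.83 + 1.5·13.53 = 58.963, which is > 27.37
This sign pattern matches Upper.

Upper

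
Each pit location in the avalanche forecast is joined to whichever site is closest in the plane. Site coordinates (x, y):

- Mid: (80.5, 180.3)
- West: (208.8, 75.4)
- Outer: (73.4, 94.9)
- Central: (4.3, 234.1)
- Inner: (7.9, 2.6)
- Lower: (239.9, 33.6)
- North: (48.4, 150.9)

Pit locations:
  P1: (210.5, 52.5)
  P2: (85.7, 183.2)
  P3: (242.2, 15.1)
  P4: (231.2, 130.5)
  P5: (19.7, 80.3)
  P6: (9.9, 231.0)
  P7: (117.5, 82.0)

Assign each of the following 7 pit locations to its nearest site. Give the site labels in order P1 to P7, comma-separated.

West, Mid, Lower, West, Outer, Central, Outer

P1 → West (d²=527.30)
P2 → Mid (d²=35.45)
P3 → Lower (d²=347.54)
P4 → West (d²=3537.77)
P5 → Outer (d²=3096.85)
P6 → Central (d²=40.97)
P7 → Outer (d²=2111.22)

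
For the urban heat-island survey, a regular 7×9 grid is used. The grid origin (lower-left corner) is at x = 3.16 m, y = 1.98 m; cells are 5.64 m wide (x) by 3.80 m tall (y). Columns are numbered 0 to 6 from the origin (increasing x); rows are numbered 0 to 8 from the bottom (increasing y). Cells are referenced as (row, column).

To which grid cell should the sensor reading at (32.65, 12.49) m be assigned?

Column index: ⌊(32.65 − 3.16) / 5.64⌋ = ⌊5.229⌋ = 5
Row offset from origin: ⌊(12.49 − 1.98) / 3.80⌋ = ⌊2.766⌋ = 2 → row 2

(2, 5)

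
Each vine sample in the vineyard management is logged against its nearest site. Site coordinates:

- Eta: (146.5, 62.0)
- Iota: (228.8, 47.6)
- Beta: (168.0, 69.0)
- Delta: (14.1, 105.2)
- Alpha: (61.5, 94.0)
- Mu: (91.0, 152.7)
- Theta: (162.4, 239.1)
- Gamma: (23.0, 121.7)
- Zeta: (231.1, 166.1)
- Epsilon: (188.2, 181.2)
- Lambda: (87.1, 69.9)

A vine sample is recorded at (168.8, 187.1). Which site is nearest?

Epsilon

Squared distances to each site:
Eta: 16147.300; Iota: 23060.250; Beta: 13948.250; Delta: 30639.700; Alpha: 20180.900; Mu: 7236.200; Theta: 2744.960; Gamma: 25534.800; Zeta: 4322.290; Epsilon: 411.170; Lambda: 20410.730.
Minimum at Epsilon.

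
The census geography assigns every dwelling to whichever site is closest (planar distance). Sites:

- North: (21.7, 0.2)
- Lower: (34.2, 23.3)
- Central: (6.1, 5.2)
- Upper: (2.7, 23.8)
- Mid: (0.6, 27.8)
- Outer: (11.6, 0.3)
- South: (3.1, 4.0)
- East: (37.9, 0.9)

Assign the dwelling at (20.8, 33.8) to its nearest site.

Lower

Squared distances to each site:
North: 1129.770; Lower: 289.810; Central: 1034.050; Upper: 427.610; Mid: 444.040; Outer: 1206.890; South: 1201.330; East: 1374.820.
Minimum at Lower.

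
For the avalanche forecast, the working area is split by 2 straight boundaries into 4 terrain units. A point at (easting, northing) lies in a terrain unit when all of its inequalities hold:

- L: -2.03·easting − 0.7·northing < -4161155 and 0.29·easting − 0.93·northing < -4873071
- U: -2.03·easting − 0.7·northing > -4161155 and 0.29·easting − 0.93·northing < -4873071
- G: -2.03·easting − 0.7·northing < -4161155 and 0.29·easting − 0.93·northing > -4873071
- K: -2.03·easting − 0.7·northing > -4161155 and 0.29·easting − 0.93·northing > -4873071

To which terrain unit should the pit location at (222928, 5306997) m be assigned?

G

-2.03·222928 − 0.7·5306997 = -4167441.740, which is < -4161155
0.29·222928 − 0.93·5306997 = -4870858.090, which is > -4873071
This sign pattern matches G.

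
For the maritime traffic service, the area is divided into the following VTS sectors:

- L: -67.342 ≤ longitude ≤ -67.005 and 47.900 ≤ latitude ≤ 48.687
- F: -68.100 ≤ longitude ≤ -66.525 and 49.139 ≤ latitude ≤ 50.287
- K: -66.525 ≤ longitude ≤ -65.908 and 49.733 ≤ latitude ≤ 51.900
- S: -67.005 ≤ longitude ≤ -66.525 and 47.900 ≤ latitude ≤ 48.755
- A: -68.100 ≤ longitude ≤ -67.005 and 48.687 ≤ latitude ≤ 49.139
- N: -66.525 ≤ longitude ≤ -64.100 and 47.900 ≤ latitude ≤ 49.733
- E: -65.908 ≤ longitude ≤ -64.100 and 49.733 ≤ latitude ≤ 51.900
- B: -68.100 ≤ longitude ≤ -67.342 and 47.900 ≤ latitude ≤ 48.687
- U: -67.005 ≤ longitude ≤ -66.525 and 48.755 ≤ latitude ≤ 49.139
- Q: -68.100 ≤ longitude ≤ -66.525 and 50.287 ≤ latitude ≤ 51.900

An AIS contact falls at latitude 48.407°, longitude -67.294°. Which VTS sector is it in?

The point has longitude = -67.294 and latitude = 48.407.
Only L satisfies -67.342 ≤ longitude ≤ -67.005 and 47.900 ≤ latitude ≤ 48.687.

L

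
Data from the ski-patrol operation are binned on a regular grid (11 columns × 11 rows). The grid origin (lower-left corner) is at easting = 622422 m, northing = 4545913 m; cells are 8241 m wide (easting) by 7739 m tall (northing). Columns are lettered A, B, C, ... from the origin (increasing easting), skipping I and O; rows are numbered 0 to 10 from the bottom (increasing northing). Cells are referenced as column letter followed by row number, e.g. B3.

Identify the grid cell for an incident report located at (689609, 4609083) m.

Column index: ⌊(689609 − 622422) / 8241⌋ = ⌊8.153⌋ = 8 → column J
Row offset from origin: ⌊(4609083 − 4545913) / 7739⌋ = ⌊8.163⌋ = 8 → row 8

J8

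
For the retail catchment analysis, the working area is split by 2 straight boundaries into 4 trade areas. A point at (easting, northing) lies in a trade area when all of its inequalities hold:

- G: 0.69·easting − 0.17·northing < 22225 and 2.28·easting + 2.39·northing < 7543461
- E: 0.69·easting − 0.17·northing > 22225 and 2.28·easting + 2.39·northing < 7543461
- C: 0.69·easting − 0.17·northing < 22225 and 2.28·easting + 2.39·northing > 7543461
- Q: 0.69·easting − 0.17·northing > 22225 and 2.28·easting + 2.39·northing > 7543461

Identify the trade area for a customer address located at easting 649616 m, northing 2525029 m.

G

0.69·649616 − 0.17·2525029 = 18980.110, which is < 22225
2.28·649616 + 2.39·2525029 = 7515943.790, which is < 7543461
This sign pattern matches G.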